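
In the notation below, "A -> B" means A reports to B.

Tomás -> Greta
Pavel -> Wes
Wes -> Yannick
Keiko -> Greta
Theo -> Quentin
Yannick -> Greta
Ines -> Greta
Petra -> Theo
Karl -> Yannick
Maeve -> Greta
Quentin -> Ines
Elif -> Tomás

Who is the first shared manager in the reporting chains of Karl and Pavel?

Yannick

Karl's chain of managers is Yannick, Greta. Pavel's chain of managers is Wes, Yannick, Greta. The first manager that appears in both chains is Yannick.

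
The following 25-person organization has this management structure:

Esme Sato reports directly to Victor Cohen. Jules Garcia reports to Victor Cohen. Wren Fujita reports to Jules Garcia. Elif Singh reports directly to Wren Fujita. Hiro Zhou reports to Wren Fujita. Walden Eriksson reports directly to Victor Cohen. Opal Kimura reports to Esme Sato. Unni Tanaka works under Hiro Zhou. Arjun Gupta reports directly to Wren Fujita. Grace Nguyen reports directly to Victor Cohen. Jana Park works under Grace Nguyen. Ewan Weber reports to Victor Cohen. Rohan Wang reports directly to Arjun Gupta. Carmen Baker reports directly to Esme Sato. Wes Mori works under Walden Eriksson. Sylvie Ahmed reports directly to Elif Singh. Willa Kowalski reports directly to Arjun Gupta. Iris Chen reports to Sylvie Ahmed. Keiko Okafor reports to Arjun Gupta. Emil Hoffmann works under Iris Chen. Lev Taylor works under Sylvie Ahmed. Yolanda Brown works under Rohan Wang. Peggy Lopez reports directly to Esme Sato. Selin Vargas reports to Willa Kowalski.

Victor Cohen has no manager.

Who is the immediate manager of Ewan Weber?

Ewan Weber reports directly to Victor Cohen.

Victor Cohen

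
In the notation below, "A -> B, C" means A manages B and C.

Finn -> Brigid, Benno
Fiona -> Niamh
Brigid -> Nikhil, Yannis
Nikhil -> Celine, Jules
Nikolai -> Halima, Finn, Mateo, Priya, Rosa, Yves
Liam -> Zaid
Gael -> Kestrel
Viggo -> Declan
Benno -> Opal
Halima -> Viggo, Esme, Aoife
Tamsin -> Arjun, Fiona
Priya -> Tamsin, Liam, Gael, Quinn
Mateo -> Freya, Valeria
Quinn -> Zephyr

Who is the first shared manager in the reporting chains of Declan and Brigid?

Declan's chain of managers is Viggo, Halima, Nikolai. Brigid's chain of managers is Finn, Nikolai. The first manager that appears in both chains is Nikolai.

Nikolai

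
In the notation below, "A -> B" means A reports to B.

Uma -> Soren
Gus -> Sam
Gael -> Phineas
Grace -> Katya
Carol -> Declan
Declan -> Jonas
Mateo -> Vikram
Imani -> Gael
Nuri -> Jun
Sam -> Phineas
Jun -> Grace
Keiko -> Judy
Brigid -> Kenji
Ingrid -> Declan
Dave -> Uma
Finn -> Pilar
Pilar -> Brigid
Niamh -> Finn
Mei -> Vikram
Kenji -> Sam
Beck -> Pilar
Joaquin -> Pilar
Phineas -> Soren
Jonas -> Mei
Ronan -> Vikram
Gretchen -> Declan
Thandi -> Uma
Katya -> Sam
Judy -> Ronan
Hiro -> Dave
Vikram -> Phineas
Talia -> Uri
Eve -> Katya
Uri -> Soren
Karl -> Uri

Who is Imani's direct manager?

Gael

Imani reports directly to Gael.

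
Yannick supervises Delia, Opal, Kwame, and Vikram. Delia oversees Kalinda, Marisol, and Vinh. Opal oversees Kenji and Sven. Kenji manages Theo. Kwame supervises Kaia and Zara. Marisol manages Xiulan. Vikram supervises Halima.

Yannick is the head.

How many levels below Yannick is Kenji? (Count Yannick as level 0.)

2

Chain from Kenji up to Yannick: Kenji → Opal → Yannick. That is 2 steps up, so Kenji is 2 levels below Yannick.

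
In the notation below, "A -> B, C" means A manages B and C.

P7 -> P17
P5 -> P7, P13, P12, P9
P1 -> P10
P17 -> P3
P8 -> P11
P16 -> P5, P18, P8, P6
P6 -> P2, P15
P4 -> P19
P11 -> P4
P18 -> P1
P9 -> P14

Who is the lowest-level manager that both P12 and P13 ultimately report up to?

P5

P12's chain of managers is P5, P16. P13's chain of managers is P5, P16. The first manager that appears in both chains is P5.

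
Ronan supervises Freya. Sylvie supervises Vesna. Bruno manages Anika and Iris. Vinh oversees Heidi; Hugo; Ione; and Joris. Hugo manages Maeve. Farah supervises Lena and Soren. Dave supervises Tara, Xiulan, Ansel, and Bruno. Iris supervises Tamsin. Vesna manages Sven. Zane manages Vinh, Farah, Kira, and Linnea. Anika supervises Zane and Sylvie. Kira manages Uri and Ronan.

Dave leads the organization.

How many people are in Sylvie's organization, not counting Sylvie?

Sylvie directly manages Vesna. Under Vesna: Sven (1). That's 2 in total.

2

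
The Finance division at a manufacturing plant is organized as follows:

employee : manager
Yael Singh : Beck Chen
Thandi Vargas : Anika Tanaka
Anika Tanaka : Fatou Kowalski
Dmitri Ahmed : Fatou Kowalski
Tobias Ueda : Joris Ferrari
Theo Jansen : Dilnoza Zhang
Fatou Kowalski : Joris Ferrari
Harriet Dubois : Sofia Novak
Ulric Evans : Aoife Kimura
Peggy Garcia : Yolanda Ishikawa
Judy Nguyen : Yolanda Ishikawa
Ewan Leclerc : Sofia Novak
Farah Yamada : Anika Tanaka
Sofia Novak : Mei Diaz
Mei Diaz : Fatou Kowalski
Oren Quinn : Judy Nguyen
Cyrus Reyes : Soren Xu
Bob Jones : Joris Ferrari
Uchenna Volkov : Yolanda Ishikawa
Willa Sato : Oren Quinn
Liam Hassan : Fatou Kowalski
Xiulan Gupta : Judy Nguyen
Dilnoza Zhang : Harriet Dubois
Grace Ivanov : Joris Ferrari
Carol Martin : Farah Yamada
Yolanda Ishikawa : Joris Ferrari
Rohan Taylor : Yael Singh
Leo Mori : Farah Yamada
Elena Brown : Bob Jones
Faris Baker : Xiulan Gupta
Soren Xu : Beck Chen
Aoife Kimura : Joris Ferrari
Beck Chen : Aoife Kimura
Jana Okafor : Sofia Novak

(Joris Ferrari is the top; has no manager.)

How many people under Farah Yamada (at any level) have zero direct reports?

2

The people in Farah Yamada's organization with no one reporting to them are Carol Martin, Leo Mori. That is 2.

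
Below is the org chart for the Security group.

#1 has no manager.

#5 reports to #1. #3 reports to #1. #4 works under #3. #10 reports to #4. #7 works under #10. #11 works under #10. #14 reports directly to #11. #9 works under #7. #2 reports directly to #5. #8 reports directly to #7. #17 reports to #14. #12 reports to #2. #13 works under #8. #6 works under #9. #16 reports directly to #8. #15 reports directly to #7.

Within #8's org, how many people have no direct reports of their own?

2

The people in #8's organization with no one reporting to them are #16, #13. That is 2.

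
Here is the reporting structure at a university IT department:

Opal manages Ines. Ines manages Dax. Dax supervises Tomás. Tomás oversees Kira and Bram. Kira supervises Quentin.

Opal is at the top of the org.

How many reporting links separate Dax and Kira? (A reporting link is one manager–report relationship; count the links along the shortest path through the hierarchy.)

2

Kira is in Dax's organization: the chain from Kira up to Dax is Kira → Tomás → Dax, which is 2 links.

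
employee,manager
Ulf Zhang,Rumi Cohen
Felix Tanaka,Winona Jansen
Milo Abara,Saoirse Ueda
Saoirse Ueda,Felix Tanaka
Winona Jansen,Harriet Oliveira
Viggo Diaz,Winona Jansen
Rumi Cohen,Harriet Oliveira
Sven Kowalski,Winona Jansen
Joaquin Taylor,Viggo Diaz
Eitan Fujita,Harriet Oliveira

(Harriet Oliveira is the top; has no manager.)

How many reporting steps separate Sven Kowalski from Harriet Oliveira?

2

Chain from Sven Kowalski up to Harriet Oliveira: Sven Kowalski → Winona Jansen → Harriet Oliveira. That is 2 steps up, so Sven Kowalski is 2 levels below Harriet Oliveira.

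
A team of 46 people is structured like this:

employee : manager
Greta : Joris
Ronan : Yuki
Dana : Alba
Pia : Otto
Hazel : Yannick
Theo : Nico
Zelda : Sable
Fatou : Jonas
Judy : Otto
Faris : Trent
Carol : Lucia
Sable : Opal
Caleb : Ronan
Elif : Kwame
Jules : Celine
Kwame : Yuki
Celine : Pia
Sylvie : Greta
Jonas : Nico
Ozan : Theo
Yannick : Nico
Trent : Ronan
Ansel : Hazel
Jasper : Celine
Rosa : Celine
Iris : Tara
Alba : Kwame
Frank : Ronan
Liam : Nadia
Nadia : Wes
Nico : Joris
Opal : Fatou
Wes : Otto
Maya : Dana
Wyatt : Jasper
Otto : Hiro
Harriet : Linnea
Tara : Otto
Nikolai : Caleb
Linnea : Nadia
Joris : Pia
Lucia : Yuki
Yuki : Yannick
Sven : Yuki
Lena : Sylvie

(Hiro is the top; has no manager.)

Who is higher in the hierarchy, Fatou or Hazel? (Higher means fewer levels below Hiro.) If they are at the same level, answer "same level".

Both Fatou and Hazel are 6 levels below Hiro.

same level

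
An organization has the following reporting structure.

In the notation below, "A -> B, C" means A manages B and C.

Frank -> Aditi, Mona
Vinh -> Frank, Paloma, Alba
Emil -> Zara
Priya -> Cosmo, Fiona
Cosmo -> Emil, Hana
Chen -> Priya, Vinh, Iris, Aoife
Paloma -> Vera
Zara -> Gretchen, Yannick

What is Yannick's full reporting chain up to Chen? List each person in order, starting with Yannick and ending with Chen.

Yannick reports to Zara. Zara reports to Emil. Emil reports to Cosmo. Cosmo reports to Priya. Priya reports to Chen. Chen is at the top.

Yannick -> Zara -> Emil -> Cosmo -> Priya -> Chen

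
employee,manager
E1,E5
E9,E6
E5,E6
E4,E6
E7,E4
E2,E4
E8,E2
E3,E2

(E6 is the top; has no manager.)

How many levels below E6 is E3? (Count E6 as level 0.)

Chain from E3 up to E6: E3 → E2 → E4 → E6. That is 3 steps up, so E3 is 3 levels below E6.

3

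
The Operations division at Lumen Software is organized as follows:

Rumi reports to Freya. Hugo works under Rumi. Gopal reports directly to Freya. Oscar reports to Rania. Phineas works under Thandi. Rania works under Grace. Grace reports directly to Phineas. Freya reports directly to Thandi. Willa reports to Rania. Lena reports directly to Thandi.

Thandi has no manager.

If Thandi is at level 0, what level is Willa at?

4

Chain from Willa up to Thandi: Willa → Rania → Grace → Phineas → Thandi. That is 4 steps up, so Willa is 4 levels below Thandi.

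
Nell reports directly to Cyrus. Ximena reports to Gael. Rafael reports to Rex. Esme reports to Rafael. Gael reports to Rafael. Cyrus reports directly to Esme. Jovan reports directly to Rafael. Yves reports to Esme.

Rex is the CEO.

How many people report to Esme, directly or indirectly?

Esme directly manages Cyrus, Yves. Under Cyrus: Nell (1). Yves has no reports. So Esme's organization is 2 direct reports plus everyone under them: 2 + 1 = 3.

3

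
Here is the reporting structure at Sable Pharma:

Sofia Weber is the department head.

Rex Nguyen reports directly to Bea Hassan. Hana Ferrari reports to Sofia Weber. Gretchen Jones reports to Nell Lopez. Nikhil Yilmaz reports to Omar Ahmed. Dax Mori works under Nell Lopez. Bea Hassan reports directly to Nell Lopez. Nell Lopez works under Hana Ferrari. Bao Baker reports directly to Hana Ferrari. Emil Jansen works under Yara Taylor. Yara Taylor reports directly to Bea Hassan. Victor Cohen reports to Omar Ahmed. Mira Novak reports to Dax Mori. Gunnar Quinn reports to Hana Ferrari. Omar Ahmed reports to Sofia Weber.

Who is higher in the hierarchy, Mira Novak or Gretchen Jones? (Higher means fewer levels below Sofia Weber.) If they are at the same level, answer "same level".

Mira Novak is 4 levels below Sofia Weber; Gretchen Jones is 3. Gretchen Jones is higher.

Gretchen Jones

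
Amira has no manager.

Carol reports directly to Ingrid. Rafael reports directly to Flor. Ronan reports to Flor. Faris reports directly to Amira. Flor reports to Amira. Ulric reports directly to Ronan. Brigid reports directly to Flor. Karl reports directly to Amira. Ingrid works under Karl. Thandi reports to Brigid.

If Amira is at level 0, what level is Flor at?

Chain from Flor up to Amira: Flor → Amira. That is 1 step up, so Flor is 1 level below Amira.

1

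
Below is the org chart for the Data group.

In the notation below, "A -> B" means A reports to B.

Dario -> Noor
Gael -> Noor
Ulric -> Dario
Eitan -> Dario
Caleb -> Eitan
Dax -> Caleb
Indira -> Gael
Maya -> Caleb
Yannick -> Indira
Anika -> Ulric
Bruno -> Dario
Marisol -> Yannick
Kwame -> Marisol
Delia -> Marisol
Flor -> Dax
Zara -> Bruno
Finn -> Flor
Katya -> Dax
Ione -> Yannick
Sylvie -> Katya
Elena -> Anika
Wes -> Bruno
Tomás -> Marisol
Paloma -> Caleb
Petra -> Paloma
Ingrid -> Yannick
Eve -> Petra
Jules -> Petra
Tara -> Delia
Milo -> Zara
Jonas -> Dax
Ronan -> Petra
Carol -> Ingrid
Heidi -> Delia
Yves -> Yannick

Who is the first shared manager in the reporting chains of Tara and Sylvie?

Tara's chain of managers is Delia, Marisol, Yannick, Indira, Gael, Noor. Sylvie's chain of managers is Katya, Dax, Caleb, Eitan, Dario, Noor. The first manager that appears in both chains is Noor.

Noor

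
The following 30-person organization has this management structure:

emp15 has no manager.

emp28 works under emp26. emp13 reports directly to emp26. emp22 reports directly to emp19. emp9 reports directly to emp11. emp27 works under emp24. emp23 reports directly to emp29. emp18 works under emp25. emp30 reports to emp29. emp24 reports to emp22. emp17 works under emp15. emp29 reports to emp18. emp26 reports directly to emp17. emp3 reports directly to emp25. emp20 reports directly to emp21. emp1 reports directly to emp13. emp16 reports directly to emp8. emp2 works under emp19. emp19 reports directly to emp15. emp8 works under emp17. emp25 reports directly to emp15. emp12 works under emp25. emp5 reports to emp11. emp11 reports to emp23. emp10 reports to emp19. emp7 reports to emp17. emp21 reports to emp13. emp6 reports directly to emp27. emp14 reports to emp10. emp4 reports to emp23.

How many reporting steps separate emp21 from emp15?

4

Chain from emp21 up to emp15: emp21 → emp13 → emp26 → emp17 → emp15. That is 4 steps up, so emp21 is 4 levels below emp15.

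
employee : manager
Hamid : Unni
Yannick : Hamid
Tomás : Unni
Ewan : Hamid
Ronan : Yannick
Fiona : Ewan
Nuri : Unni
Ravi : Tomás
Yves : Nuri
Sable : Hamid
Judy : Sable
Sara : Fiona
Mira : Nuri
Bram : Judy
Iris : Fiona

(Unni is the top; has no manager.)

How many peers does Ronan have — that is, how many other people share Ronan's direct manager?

0

Ronan reports to Yannick, and Yannick has no other direct reports. Ronan has 0 peers.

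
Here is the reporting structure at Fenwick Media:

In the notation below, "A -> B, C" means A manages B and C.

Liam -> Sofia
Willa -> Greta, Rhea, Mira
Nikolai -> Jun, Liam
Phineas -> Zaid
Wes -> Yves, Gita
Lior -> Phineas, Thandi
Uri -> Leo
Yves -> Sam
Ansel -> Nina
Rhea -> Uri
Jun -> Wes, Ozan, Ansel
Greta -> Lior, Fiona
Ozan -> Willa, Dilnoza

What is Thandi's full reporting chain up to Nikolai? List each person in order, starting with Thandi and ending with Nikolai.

Thandi reports to Lior. Lior reports to Greta. Greta reports to Willa. Willa reports to Ozan. Ozan reports to Jun. Jun reports to Nikolai. Nikolai is at the top.

Thandi -> Lior -> Greta -> Willa -> Ozan -> Jun -> Nikolai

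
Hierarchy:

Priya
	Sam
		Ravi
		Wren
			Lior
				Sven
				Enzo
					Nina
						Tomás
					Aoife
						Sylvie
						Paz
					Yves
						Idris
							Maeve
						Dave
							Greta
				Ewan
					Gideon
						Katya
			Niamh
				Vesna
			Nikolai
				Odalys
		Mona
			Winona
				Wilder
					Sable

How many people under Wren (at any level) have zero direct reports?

9

The people in Wren's organization with no one reporting to them are Odalys, Vesna, Katya, Greta, Maeve, Paz, Sylvie, Tomás, Sven. That is 9.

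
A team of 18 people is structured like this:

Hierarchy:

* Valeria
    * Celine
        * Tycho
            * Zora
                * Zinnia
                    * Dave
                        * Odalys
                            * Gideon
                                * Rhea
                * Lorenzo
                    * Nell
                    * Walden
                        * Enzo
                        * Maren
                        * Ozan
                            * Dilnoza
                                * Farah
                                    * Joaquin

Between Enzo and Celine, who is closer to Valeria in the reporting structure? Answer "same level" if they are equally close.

Celine

Enzo is 6 levels below Valeria; Celine is 1. Celine is higher.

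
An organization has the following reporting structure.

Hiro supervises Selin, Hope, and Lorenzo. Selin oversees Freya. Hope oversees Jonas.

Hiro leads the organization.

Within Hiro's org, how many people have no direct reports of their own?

The people in Hiro's organization with no one reporting to them are Lorenzo, Jonas, Freya. That is 3.

3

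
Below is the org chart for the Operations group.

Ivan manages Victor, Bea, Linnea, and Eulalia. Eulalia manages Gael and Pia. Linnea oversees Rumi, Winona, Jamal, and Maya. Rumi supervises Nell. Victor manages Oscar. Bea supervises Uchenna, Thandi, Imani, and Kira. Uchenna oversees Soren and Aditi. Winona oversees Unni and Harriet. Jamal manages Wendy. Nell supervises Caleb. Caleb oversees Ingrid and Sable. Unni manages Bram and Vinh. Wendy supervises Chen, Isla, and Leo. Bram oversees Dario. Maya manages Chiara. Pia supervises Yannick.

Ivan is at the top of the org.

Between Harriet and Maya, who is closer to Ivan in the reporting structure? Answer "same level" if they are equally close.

Harriet is 3 levels below Ivan; Maya is 2. Maya is higher.

Maya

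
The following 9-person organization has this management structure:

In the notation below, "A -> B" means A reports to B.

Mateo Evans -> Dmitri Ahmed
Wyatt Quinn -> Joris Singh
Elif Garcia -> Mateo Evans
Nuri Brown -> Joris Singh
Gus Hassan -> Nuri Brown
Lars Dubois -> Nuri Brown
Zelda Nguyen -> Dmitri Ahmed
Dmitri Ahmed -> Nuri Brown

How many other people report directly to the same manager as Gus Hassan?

2

Gus Hassan reports to Nuri Brown. Nuri Brown's other direct reports are Dmitri Ahmed, Lars Dubois — 2 peers.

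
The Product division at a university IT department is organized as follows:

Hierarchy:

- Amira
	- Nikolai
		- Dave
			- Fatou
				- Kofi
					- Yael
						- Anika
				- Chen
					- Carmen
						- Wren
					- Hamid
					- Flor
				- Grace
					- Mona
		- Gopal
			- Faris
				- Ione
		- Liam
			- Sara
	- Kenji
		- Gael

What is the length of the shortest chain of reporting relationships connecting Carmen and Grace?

Carmen is 2 levels below Fatou, and Grace is 1 level below Fatou (their lowest common manager). The shortest path runs up from Carmen to Fatou and back down to Grace: 2 + 1 = 3 links.

3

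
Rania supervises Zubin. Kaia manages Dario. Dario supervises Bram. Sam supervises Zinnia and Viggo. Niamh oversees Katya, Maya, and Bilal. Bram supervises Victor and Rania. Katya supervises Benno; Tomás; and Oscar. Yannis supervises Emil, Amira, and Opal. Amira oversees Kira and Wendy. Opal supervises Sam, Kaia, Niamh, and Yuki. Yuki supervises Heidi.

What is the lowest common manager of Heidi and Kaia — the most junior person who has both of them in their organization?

Opal

Heidi's chain of managers is Yuki, Opal, Yannis. Kaia's chain of managers is Opal, Yannis. The first manager that appears in both chains is Opal.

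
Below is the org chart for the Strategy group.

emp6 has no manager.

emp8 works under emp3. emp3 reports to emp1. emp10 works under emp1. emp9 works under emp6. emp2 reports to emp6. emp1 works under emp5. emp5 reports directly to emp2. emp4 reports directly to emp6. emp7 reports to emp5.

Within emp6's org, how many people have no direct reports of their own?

The people in emp6's organization with no one reporting to them are emp9, emp4, emp7, emp10, emp8. That is 5.

5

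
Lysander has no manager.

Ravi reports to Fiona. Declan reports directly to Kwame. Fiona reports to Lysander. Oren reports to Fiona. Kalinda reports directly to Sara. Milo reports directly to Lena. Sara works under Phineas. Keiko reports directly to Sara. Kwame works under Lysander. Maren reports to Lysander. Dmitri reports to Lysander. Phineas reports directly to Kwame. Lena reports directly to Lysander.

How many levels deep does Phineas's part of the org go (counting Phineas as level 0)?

2

The longest chain under Phineas runs Phineas → Sara → Kalinda, which is 2 levels below Phineas.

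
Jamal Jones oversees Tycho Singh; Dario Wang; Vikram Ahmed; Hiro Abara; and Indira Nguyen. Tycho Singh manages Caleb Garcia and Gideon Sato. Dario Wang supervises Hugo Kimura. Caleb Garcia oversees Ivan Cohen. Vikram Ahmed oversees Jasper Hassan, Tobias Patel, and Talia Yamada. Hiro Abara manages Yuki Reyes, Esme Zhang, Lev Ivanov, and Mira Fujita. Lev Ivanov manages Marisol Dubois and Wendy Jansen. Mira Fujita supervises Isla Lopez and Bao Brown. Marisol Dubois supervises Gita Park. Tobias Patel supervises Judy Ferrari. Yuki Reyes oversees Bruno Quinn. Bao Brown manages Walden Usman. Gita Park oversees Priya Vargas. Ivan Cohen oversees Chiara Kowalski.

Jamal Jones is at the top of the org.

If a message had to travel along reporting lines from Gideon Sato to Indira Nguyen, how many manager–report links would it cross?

Gideon Sato is 2 levels below Jamal Jones, and Indira Nguyen is 1 level below Jamal Jones (their lowest common manager). The shortest path runs up from Gideon Sato to Jamal Jones and back down to Indira Nguyen: 2 + 1 = 3 links.

3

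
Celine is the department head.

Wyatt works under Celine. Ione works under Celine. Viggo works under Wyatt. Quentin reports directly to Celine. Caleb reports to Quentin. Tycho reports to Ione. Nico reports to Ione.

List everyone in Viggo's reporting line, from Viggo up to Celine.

Viggo -> Wyatt -> Celine

Viggo reports to Wyatt. Wyatt reports to Celine. Celine is at the top.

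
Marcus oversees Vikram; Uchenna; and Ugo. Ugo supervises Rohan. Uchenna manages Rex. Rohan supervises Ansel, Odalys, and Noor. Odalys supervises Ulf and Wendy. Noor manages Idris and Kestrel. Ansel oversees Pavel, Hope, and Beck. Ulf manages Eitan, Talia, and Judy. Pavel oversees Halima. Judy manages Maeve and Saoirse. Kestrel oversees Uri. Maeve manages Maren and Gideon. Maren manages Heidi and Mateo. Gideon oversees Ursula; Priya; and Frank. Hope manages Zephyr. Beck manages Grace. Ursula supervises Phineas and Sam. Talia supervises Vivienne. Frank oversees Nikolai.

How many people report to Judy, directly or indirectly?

12

Judy directly manages Saoirse, Maeve. Saoirse has no reports. Under Maeve: Gideon, Frank, Nikolai, Priya, Ursula, Sam, Phineas, Maren, Heidi, Mateo (10). So Judy's organization is 2 direct reports plus everyone under them: 1 + 11 = 12.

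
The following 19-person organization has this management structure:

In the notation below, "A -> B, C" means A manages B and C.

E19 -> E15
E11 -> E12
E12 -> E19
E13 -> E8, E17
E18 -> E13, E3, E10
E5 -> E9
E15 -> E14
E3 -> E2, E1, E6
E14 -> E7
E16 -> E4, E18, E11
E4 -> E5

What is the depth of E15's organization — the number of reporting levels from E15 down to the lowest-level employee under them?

The longest chain under E15 runs E15 → E14 → E7, which is 2 levels below E15.

2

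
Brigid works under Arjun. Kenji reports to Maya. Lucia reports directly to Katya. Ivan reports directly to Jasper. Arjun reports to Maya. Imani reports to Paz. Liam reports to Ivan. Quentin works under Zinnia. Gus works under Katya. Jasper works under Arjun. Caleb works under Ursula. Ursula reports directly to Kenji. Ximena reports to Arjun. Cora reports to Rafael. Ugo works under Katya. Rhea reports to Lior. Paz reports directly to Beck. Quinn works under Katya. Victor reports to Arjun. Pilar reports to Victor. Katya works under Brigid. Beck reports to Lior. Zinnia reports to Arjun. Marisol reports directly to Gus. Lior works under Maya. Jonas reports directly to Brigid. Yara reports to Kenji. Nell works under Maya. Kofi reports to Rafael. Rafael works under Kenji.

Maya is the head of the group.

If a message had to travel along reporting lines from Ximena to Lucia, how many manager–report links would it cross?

Ximena is 1 level below Arjun, and Lucia is 3 levels below Arjun (their lowest common manager). The shortest path runs up from Ximena to Arjun and back down to Lucia: 1 + 3 = 4 links.

4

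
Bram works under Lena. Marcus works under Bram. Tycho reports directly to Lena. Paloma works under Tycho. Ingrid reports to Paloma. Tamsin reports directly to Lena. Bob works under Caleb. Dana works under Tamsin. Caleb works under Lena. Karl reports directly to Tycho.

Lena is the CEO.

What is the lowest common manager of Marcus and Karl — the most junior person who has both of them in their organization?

Marcus's chain of managers is Bram, Lena. Karl's chain of managers is Tycho, Lena. The first manager that appears in both chains is Lena.

Lena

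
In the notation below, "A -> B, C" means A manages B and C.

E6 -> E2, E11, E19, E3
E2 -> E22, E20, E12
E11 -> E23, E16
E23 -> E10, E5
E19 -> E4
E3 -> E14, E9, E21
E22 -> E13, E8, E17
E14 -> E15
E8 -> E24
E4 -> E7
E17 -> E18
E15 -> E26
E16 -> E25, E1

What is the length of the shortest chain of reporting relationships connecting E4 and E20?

4

E4 is 2 levels below E6, and E20 is 2 levels below E6 (their lowest common manager). The shortest path runs up from E4 to E6 and back down to E20: 2 + 2 = 4 links.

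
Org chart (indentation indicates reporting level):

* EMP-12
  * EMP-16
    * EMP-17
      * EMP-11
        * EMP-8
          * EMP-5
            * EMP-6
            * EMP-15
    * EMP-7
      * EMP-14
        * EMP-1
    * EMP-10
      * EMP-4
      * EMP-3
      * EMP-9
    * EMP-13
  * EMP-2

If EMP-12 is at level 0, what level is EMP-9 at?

Chain from EMP-9 up to EMP-12: EMP-9 → EMP-10 → EMP-16 → EMP-12. That is 3 steps up, so EMP-9 is 3 levels below EMP-12.

3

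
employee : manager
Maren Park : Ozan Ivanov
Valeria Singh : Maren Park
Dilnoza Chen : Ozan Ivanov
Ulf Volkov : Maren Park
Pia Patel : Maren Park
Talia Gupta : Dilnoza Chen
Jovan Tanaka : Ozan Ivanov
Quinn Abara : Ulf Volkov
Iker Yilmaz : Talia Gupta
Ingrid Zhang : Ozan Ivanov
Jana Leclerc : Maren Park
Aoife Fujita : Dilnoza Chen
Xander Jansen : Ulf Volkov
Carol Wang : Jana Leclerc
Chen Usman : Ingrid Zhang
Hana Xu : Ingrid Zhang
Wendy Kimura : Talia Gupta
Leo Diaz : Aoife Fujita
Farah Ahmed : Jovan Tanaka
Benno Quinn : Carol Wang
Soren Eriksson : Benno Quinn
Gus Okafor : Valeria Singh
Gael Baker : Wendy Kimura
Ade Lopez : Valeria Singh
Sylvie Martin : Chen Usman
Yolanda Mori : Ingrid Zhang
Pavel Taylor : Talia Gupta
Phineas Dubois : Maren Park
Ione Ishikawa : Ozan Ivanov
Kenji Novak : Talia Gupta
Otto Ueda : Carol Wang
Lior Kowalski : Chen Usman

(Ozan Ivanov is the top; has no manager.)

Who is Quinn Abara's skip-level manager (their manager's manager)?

Maren Park

Quinn Abara reports to Ulf Volkov, and Ulf Volkov reports to Maren Park. So Quinn Abara's skip-level manager is Maren Park.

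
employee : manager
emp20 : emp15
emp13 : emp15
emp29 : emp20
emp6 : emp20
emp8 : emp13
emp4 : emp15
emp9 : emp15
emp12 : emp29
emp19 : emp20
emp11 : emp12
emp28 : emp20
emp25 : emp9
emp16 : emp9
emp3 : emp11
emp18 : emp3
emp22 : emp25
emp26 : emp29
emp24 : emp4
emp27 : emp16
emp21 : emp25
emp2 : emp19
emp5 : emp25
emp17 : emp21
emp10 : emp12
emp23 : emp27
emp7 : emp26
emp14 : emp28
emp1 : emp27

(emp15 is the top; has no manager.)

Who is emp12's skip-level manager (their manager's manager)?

emp20

emp12 reports to emp29, and emp29 reports to emp20. So emp12's skip-level manager is emp20.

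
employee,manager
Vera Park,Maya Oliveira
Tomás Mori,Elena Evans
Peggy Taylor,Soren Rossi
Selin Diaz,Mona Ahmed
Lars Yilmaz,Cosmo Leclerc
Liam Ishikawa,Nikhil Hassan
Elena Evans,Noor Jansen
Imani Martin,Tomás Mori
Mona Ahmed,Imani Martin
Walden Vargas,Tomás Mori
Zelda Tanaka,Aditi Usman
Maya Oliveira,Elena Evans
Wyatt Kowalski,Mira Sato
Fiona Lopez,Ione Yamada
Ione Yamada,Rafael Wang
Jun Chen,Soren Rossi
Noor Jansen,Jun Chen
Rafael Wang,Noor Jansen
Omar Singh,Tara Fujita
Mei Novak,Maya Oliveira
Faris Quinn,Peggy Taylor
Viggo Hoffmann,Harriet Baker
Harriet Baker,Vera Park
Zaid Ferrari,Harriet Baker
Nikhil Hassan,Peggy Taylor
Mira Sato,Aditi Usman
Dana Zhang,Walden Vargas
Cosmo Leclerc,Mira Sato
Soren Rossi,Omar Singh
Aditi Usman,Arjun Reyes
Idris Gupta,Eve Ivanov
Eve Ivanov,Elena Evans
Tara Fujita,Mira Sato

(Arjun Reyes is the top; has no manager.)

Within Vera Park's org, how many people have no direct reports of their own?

The people in Vera Park's organization with no one reporting to them are Zaid Ferrari, Viggo Hoffmann. That is 2.

2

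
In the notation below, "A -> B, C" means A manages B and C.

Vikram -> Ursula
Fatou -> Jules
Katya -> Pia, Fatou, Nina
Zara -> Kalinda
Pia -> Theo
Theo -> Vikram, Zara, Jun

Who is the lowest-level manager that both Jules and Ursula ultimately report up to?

Katya

Jules's chain of managers is Fatou, Katya. Ursula's chain of managers is Vikram, Theo, Pia, Katya. The first manager that appears in both chains is Katya.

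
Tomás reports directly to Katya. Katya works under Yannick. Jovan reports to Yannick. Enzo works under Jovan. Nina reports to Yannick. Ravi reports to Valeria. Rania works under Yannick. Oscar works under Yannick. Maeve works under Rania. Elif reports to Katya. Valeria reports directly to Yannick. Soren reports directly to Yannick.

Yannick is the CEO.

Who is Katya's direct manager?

Katya reports directly to Yannick.

Yannick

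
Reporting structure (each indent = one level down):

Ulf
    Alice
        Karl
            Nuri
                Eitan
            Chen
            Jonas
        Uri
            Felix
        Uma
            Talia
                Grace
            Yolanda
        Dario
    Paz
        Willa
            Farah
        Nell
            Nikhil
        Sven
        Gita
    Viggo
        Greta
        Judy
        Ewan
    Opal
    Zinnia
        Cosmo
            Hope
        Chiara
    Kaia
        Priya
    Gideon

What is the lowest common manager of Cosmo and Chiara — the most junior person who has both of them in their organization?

Cosmo's chain of managers is Zinnia, Ulf. Chiara's chain of managers is Zinnia, Ulf. The first manager that appears in both chains is Zinnia.

Zinnia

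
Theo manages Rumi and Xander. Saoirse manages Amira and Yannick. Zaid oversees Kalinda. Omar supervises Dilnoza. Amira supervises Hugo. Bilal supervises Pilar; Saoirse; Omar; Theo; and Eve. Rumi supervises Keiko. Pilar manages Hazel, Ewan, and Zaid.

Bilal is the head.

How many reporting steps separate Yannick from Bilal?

Chain from Yannick up to Bilal: Yannick → Saoirse → Bilal. That is 2 steps up, so Yannick is 2 levels below Bilal.

2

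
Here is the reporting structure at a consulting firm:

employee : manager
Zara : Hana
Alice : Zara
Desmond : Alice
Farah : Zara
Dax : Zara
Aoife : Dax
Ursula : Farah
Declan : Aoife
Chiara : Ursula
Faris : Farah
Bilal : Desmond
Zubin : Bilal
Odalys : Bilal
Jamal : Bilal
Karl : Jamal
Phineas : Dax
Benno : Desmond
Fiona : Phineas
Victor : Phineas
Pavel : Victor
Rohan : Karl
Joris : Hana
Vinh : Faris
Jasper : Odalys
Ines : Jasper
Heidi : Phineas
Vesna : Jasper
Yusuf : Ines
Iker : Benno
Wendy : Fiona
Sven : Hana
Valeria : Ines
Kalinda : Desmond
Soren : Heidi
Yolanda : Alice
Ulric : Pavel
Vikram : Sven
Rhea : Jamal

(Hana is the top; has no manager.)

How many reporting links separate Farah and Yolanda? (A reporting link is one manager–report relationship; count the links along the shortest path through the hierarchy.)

Farah is 1 level below Zara, and Yolanda is 2 levels below Zara (their lowest common manager). The shortest path runs up from Farah to Zara and back down to Yolanda: 1 + 2 = 3 links.

3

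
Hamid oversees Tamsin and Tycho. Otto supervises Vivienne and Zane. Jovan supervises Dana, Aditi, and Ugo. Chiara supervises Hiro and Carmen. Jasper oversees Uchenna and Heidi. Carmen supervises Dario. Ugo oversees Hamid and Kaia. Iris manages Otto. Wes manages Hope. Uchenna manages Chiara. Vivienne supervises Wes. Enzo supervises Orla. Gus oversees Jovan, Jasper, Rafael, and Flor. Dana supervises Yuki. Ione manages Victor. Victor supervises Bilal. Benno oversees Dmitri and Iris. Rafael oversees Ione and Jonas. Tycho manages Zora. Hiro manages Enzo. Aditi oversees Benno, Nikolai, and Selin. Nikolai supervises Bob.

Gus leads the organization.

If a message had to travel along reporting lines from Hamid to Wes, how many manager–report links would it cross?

8

Hamid is 2 levels below Jovan, and Wes is 6 levels below Jovan (their lowest common manager). The shortest path runs up from Hamid to Jovan and back down to Wes: 2 + 6 = 8 links.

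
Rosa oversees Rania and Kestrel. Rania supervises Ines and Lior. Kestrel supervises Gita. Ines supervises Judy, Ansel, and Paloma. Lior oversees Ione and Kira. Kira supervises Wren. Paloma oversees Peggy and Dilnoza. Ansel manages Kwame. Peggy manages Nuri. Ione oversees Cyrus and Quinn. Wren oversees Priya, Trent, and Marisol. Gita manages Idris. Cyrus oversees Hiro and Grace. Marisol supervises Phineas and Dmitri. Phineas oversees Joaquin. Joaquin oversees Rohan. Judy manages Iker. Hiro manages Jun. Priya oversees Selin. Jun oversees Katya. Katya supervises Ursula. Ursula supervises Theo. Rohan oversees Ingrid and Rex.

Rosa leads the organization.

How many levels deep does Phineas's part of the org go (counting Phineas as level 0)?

The longest chain under Phineas runs Phineas → Joaquin → Rohan → Rex, which is 3 levels below Phineas.

3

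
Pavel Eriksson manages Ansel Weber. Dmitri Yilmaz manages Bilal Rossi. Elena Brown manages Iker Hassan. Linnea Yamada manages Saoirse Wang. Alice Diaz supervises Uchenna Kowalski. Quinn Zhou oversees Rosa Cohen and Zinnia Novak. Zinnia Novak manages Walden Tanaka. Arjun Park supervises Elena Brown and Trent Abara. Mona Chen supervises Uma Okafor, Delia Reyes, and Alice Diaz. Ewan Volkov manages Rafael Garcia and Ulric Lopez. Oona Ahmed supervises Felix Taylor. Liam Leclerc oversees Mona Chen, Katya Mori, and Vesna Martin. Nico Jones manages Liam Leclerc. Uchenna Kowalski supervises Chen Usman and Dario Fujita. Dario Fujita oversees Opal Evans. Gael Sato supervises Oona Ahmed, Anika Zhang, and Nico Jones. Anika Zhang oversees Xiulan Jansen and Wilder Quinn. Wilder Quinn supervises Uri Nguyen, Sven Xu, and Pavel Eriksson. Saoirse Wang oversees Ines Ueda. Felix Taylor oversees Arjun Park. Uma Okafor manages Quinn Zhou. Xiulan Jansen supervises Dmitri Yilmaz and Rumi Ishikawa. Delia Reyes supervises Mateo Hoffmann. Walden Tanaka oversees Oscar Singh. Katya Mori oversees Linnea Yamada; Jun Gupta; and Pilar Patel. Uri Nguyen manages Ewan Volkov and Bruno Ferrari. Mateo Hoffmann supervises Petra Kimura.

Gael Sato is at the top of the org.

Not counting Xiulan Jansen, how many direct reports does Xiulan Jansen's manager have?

1

Xiulan Jansen reports to Anika Zhang. Anika Zhang's other direct reports are Wilder Quinn — 1 peer.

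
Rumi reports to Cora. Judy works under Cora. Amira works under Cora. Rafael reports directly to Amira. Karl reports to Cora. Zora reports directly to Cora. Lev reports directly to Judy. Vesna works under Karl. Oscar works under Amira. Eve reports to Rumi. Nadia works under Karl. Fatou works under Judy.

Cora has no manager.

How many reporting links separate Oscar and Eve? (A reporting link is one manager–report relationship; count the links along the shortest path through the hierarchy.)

Oscar is 2 levels below Cora, and Eve is 2 levels below Cora (their lowest common manager). The shortest path runs up from Oscar to Cora and back down to Eve: 2 + 2 = 4 links.

4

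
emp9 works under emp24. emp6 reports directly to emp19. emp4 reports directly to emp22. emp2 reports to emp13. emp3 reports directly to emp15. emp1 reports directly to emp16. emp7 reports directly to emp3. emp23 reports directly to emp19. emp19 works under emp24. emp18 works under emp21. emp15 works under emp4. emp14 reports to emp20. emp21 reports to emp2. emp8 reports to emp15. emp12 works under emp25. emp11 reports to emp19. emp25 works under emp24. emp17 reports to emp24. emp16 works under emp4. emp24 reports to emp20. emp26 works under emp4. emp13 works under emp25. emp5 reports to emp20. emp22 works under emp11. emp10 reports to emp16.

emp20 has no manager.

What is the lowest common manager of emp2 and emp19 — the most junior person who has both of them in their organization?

emp2's chain of managers is emp13, emp25, emp24, emp20. emp19's chain of managers is emp24, emp20. The first manager that appears in both chains is emp24.

emp24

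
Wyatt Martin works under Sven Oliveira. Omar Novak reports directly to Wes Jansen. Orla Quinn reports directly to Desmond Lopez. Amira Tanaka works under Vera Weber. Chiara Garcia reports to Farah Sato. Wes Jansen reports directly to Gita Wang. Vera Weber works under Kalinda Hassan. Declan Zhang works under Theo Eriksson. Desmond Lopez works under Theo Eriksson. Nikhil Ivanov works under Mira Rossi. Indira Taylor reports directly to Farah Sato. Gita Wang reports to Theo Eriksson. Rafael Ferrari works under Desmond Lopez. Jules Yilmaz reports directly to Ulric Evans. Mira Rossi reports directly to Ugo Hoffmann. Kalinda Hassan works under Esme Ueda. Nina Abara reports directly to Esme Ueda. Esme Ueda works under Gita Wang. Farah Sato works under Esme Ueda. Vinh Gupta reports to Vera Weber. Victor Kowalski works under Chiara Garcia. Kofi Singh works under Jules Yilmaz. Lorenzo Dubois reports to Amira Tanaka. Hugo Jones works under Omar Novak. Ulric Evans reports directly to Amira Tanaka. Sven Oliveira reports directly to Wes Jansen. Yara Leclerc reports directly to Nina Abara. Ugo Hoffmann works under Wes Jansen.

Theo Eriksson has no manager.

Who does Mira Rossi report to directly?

Ugo Hoffmann

Mira Rossi reports directly to Ugo Hoffmann.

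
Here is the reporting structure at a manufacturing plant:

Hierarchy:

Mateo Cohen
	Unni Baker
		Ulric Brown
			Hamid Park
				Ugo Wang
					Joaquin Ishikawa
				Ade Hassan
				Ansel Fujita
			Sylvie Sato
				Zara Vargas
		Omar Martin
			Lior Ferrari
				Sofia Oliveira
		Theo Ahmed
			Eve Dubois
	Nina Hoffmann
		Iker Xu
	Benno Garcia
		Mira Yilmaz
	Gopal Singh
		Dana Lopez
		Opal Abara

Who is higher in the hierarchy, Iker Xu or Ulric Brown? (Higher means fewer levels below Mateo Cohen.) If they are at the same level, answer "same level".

same level

Both Iker Xu and Ulric Brown are 2 levels below Mateo Cohen.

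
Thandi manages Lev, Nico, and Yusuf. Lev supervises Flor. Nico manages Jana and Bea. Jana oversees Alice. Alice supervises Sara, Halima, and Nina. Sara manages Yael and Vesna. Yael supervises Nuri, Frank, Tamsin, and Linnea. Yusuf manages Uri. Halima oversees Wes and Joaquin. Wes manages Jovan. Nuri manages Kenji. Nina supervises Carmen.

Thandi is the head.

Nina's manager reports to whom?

Jana

Nina reports to Alice, and Alice reports to Jana. So Nina's skip-level manager is Jana.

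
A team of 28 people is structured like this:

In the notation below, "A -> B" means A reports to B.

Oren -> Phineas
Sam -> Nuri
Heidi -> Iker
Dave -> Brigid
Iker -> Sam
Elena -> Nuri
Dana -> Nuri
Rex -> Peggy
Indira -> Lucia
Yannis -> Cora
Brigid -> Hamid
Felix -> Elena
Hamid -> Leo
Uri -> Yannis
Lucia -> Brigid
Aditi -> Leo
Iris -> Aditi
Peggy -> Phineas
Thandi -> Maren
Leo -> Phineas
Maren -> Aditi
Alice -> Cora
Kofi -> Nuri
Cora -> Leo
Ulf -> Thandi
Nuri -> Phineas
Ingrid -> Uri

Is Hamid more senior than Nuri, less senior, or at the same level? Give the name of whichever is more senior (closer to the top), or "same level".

Nuri

Hamid is 2 levels below Phineas; Nuri is 1. Nuri is higher.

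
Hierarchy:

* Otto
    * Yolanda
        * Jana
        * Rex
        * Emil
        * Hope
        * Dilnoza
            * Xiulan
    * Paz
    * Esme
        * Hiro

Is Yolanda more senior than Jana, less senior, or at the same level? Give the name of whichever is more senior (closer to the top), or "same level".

Yolanda is 1 level below Otto; Jana is 2. Yolanda is higher.

Yolanda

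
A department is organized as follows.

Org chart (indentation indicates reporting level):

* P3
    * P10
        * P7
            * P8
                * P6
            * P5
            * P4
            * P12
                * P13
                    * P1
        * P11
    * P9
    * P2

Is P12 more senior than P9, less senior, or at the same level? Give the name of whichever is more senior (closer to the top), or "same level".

P9

P12 is 3 levels below P3; P9 is 1. P9 is higher.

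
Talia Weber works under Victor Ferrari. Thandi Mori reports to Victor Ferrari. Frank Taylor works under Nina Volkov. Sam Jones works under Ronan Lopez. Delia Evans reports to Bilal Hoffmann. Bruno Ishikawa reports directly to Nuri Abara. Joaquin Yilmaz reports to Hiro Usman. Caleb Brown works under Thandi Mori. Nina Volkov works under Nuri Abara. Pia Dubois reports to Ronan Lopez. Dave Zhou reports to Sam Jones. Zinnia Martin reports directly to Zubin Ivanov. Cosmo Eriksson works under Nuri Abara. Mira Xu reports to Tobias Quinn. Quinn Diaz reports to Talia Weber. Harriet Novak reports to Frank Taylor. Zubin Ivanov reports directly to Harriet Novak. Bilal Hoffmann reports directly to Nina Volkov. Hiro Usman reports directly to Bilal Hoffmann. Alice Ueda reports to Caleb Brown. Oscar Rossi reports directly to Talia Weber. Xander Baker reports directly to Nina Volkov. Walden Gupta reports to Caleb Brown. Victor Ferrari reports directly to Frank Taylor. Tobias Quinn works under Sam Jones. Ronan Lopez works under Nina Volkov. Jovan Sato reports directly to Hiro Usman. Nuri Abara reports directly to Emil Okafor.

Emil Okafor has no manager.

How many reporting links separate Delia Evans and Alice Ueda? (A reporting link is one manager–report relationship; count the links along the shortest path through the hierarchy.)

Delia Evans is 2 levels below Nina Volkov, and Alice Ueda is 5 levels below Nina Volkov (their lowest common manager). The shortest path runs up from Delia Evans to Nina Volkov and back down to Alice Ueda: 2 + 5 = 7 links.

7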